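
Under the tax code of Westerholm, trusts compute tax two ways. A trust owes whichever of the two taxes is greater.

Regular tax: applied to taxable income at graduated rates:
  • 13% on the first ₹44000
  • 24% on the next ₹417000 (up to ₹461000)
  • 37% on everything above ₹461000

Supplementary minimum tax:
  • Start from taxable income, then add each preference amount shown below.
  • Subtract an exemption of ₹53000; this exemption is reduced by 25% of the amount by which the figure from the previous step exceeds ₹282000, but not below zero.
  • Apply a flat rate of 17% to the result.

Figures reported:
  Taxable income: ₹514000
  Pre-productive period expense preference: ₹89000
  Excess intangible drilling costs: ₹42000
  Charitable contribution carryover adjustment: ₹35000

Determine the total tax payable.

Regular tax:
  ₹44000 × 13% = ₹5720
  ₹417000 × 24% = ₹100080
  ₹53000 × 37% = ₹19610
  → ₹125410

Supplementary minimum tax:
  Adjusted income: ₹514000 + ₹89000 + ₹42000 + ₹35000 = ₹680000
  Exemption: 25% × (₹680000 − ₹282000) = ₹99500 ≥ ₹53000, so the exemption is fully phased out
  Base: ₹680000 − ₹0 = ₹680000
  ₹680000 × 17% = ₹115600

₹125410 > ₹115600, so the regular tax governs.

₹125410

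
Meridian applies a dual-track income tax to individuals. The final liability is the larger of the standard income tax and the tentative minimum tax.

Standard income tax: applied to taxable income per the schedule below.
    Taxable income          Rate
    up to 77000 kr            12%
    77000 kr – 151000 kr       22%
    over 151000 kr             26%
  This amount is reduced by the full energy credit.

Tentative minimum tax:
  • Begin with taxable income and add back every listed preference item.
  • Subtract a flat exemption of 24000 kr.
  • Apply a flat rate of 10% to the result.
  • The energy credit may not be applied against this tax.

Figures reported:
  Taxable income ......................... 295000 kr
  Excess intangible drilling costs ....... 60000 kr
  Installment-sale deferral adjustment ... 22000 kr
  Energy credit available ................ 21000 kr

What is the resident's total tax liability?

41960 kr

Tentative minimum tax:
  Adjusted income: 295000 kr + 60000 kr + 22000 kr = 377000 kr
  Less exemption 24000 kr → base 353000 kr
  353000 kr × 10% = 35300 kr

Standard income tax:
  77000 kr × 12% = 9240 kr
  74000 kr × 22% = 16280 kr
  144000 kr × 26% = 37440 kr
  → 62960 kr
  Less energy credit 21000 kr → 41960 kr

41960 kr > 35300 kr, so the standard income tax governs.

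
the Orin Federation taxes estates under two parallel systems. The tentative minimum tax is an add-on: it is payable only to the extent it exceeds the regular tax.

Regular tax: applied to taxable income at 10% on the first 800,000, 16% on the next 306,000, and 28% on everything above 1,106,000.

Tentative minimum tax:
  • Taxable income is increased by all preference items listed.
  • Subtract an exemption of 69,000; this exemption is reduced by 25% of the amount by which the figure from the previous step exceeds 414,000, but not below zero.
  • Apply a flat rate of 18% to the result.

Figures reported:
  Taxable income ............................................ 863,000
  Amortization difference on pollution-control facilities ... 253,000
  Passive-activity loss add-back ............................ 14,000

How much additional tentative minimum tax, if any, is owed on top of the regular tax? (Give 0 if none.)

Regular tax:
  800,000 × 10% = 80,000
  63,000 × 16% = 10,080
  → 90,080

Tentative minimum tax:
  Adjusted income: 863,000 + 253,000 + 14,000 = 1,130,000
  Exemption: 25% × (1,130,000 − 414,000) = 179,000 ≥ 69,000, so the exemption is fully phased out
  Base: 1,130,000 − 0 = 1,130,000
  1,130,000 × 18% = 203,400

Excess of tentative minimum tax over regular tax: 203,400 − 90,080 = 113,320.

113,320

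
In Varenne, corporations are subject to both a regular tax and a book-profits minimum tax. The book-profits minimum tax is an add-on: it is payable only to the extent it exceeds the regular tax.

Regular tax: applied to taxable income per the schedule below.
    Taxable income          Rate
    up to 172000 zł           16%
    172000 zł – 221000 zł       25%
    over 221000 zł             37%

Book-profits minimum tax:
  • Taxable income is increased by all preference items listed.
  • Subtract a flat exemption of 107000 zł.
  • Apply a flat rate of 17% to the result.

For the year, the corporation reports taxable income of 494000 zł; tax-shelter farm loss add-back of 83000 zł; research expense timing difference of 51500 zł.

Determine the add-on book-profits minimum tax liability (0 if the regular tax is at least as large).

0 zł

Regular tax:
  172000 zł × 16% = 27520 zł
  49000 zł × 25% = 12250 zł
  273000 zł × 37% = 101010 zł
  → 140780 zł

Book-profits minimum tax:
  Adjusted income: 494000 zł + 83000 zł + 51500 zł = 628500 zł
  Less exemption 107000 zł → base 521500 zł
  521500 zł × 17% = 88655 zł

88655 zł ≤ 140780 zł, so no add-on is due.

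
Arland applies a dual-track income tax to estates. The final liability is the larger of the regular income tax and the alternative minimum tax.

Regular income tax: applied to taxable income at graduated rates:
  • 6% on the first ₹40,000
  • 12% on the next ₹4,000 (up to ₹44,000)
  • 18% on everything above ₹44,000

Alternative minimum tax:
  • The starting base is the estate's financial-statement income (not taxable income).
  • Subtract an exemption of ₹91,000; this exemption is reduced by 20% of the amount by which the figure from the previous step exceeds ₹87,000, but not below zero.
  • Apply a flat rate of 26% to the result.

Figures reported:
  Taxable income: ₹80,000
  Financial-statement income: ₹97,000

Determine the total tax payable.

₹9,360

Regular income tax:
  ₹40,000 × 6% = ₹2,400
  ₹4,000 × 12% = ₹480
  ₹36,000 × 18% = ₹6,480
  → ₹9,360

Alternative minimum tax:
  Base (financial-statement income): ₹97,000
  Exemption: ₹91,000 − 20% × (₹97,000 − ₹87,000) = ₹91,000 − ₹2,000 = ₹89,000
  Base: ₹97,000 − ₹89,000 = ₹8,000
  ₹8,000 × 26% = ₹2,080

₹9,360 > ₹2,080, so the regular income tax governs.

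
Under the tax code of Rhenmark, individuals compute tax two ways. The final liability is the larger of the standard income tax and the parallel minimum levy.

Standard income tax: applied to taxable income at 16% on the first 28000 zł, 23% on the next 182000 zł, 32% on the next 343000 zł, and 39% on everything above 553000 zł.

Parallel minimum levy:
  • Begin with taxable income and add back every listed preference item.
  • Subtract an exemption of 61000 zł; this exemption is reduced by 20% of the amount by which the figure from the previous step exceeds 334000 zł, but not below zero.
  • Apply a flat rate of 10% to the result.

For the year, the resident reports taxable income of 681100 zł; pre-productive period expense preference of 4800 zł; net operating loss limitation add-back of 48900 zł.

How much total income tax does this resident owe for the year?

206059 zł

Standard income tax:
  28000 zł × 16% = 4480 zł
  182000 zł × 23% = 41860 zł
  343000 zł × 32% = 109760 zł
  128100 zł × 39% = 49959 zł
  → 206059 zł

Parallel minimum levy:
  Adjusted income: 681100 zł + 4800 zł + 48900 zł = 734800 zł
  Exemption: 20% × (734800 zł − 334000 zł) = 80160 zł ≥ 61000 zł, so the exemption is fully phased out
  Base: 734800 zł − 0 zł = 734800 zł
  734800 zł × 10% = 73480 zł

206059 zł > 73480 zł, so the standard income tax governs.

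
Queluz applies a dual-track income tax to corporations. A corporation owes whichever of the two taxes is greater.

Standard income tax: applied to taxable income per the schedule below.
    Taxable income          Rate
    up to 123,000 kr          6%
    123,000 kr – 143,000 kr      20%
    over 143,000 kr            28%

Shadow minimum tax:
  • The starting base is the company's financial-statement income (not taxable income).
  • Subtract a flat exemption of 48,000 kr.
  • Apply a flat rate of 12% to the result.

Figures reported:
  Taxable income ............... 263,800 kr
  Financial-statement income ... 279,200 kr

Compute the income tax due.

Standard income tax:
  123,000 kr × 6% = 7,380 kr
  20,000 kr × 20% = 4,000 kr
  120,800 kr × 28% = 33,824 kr
  → 45,204 kr

Shadow minimum tax:
  Base (financial-statement income): 279,200 kr
  Less exemption 48,000 kr → base 231,200 kr
  231,200 kr × 12% = 27,744 kr

45,204 kr > 27,744 kr, so the standard income tax governs.

45,204 kr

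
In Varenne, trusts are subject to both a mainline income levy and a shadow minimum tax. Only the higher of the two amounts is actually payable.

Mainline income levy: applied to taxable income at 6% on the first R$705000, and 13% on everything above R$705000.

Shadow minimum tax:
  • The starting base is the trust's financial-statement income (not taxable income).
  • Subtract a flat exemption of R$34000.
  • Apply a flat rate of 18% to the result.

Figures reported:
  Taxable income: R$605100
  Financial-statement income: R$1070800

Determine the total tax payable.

Mainline income levy:
  R$605100 × 6% = R$36306

Shadow minimum tax:
  Base (financial-statement income): R$1070800
  Less exemption R$34000 → base R$1036800
  R$1036800 × 18% = R$186624

R$186624 > R$36306, so the shadow minimum tax is the binding amount.

R$186624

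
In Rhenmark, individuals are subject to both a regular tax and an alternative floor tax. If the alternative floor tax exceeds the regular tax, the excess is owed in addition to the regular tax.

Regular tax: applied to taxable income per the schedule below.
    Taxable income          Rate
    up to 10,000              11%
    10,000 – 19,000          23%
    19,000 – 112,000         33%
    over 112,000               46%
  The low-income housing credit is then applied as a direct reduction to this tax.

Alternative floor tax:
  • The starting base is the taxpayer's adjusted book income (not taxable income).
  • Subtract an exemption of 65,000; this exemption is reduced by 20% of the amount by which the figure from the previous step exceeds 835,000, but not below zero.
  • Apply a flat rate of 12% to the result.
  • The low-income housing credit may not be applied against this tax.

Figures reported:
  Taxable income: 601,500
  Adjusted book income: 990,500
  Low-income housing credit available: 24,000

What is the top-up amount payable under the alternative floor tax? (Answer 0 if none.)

0

Alternative floor tax:
  Base (adjusted book income): 990,500
  Exemption: 65,000 − 20% × (990,500 − 835,000) = 65,000 − 31,100 = 33,900
  Base: 990,500 − 33,900 = 956,600
  956,600 × 12% = 114,792

Regular tax:
  10,000 × 11% = 1,100
  9,000 × 23% = 2,070
  93,000 × 33% = 30,690
  489,500 × 46% = 225,170
  → 259,030
  Less low-income housing credit 24,000 → 235,030

114,792 ≤ 235,030, so no add-on is due.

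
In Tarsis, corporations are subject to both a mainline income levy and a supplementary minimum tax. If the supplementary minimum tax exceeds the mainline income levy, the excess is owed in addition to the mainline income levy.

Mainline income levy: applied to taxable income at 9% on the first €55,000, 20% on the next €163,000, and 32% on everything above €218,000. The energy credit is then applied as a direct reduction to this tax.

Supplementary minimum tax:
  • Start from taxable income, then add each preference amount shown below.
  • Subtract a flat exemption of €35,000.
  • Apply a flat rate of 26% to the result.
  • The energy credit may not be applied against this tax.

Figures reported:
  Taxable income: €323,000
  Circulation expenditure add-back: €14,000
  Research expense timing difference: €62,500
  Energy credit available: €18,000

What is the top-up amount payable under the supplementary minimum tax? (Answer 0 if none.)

€41,620

Supplementary minimum tax:
  Adjusted income: €323,000 + €14,000 + €62,500 = €399,500
  Less exemption €35,000 → base €364,500
  €364,500 × 26% = €94,770

Mainline income levy:
  €55,000 × 9% = €4,950
  €163,000 × 20% = €32,600
  €105,000 × 32% = €33,600
  → €71,150
  Less energy credit €18,000 → €53,150

Excess of supplementary minimum tax over mainline income levy: €94,770 − €53,150 = €41,620.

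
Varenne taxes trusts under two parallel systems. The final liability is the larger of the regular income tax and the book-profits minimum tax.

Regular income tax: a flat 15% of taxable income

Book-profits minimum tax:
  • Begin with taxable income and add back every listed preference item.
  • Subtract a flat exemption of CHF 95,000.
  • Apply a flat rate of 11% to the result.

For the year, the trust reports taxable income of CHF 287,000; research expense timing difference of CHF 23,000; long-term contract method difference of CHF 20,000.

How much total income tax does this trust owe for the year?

Regular income tax:
  CHF 287,000 × 15% = CHF 43,050

Book-profits minimum tax:
  Adjusted income: CHF 287,000 + CHF 23,000 + CHF 20,000 = CHF 330,000
  Less exemption CHF 95,000 → base CHF 235,000
  CHF 235,000 × 11% = CHF 25,850

CHF 43,050 > CHF 25,850, so the regular income tax governs.

CHF 43,050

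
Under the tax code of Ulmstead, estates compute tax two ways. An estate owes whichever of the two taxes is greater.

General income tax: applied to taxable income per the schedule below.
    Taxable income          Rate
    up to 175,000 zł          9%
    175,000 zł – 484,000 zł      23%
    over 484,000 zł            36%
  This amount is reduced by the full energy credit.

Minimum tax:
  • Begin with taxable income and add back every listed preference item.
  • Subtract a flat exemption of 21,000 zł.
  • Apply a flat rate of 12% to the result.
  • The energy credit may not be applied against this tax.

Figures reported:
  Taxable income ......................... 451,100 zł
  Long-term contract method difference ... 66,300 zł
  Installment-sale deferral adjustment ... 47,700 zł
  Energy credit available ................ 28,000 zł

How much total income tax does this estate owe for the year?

General income tax:
  175,000 zł × 9% = 15,750 zł
  276,100 zł × 23% = 63,503 zł
  → 79,253 zł
  Less energy credit 28,000 zł → 51,253 zł

Minimum tax:
  Adjusted income: 451,100 zł + 66,300 zł + 47,700 zł = 565,100 zł
  Less exemption 21,000 zł → base 544,100 zł
  544,100 zł × 12% = 65,292 zł

65,292 zł > 51,253 zł, so the minimum tax is the binding amount.

65,292 zł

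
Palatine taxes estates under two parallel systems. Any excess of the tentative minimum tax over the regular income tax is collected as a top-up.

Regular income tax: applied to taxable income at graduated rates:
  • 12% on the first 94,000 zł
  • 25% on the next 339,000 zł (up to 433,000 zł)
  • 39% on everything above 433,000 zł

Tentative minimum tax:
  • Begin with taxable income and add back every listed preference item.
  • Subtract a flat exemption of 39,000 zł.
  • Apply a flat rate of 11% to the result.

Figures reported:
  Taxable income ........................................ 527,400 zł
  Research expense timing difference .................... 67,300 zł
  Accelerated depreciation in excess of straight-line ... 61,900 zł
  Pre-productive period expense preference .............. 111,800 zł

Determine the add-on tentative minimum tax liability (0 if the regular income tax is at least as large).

Regular income tax:
  94,000 zł × 12% = 11,280 zł
  339,000 zł × 25% = 84,750 zł
  94,400 zł × 39% = 36,816 zł
  → 132,846 zł

Tentative minimum tax:
  Adjusted income: 527,400 zł + 67,300 zł + 61,900 zł + 111,800 zł = 768,400 zł
  Less exemption 39,000 zł → base 729,400 zł
  729,400 zł × 11% = 80,234 zł

80,234 zł ≤ 132,846 zł, so no add-on is due.

0 zł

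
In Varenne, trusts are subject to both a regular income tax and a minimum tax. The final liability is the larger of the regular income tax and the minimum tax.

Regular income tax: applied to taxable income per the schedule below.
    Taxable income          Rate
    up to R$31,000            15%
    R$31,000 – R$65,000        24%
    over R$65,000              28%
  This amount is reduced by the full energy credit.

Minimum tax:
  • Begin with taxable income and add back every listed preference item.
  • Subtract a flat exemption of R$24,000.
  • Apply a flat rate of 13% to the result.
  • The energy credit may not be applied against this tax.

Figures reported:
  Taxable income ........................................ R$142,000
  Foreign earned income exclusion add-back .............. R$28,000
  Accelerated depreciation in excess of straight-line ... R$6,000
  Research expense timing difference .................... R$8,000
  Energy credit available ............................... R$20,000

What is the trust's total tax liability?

R$20,800

Regular income tax:
  R$31,000 × 15% = R$4,650
  R$34,000 × 24% = R$8,160
  R$77,000 × 28% = R$21,560
  → R$34,370
  Less energy credit R$20,000 → R$14,370

Minimum tax:
  Adjusted income: R$142,000 + R$28,000 + R$6,000 + R$8,000 = R$184,000
  Less exemption R$24,000 → base R$160,000
  R$160,000 × 13% = R$20,800

R$20,800 > R$14,370, so the minimum tax is the binding amount.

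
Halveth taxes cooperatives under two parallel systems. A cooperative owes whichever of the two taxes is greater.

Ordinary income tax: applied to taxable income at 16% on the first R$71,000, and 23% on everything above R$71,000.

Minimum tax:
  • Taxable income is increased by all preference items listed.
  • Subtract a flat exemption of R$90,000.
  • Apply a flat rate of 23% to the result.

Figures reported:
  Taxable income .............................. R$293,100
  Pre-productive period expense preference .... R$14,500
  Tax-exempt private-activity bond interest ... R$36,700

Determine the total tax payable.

Minimum tax:
  Adjusted income: R$293,100 + R$14,500 + R$36,700 = R$344,300
  Less exemption R$90,000 → base R$254,300
  R$254,300 × 23% = R$58,489

Ordinary income tax:
  R$71,000 × 16% = R$11,360
  R$222,100 × 23% = R$51,083
  → R$62,443

R$62,443 > R$58,489, so the ordinary income tax governs.

R$62,443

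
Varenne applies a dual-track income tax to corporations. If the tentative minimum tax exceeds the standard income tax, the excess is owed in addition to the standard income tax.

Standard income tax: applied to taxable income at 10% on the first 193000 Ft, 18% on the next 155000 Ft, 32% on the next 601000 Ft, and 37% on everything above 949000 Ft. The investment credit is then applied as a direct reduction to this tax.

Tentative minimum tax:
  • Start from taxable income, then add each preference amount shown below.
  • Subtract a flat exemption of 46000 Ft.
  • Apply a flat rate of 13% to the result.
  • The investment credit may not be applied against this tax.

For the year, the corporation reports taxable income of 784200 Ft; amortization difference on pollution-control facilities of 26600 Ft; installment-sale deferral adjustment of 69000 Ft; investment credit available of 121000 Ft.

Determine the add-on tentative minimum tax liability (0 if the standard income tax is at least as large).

42610 Ft

Tentative minimum tax:
  Adjusted income: 784200 Ft + 26600 Ft + 69000 Ft = 879800 Ft
  Less exemption 46000 Ft → base 833800 Ft
  833800 Ft × 13% = 108394 Ft

Standard income tax:
  193000 Ft × 10% = 19300 Ft
  155000 Ft × 18% = 27900 Ft
  436200 Ft × 32% = 139584 Ft
  → 186784 Ft
  Less investment credit 121000 Ft → 65784 Ft

Excess of tentative minimum tax over standard income tax: 108394 Ft − 65784 Ft = 42610 Ft.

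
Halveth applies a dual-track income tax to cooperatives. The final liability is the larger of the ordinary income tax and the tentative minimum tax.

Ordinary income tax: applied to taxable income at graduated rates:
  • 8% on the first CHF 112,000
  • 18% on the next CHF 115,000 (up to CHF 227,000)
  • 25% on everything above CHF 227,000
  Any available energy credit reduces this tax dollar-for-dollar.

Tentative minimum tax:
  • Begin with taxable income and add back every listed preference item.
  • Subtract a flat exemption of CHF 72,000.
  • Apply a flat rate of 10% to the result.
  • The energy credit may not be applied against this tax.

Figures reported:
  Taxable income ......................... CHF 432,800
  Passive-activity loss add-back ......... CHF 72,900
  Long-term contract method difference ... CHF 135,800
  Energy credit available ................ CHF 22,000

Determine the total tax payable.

Tentative minimum tax:
  Adjusted income: CHF 432,800 + CHF 72,900 + CHF 135,800 = CHF 641,500
  Less exemption CHF 72,000 → base CHF 569,500
  CHF 569,500 × 10% = CHF 56,950

Ordinary income tax:
  CHF 112,000 × 8% = CHF 8,960
  CHF 115,000 × 18% = CHF 20,700
  CHF 205,800 × 25% = CHF 51,450
  → CHF 81,110
  Less energy credit CHF 22,000 → CHF 59,110

CHF 59,110 > CHF 56,950, so the ordinary income tax governs.

CHF 59,110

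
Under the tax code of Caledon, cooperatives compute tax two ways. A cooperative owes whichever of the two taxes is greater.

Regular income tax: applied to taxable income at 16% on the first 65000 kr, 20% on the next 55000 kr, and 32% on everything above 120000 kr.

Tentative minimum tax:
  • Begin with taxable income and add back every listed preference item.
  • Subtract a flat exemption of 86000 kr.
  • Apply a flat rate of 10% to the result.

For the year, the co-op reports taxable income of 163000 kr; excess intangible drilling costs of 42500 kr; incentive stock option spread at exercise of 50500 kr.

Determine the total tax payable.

35160 kr

Regular income tax:
  65000 kr × 16% = 10400 kr
  55000 kr × 20% = 11000 kr
  43000 kr × 32% = 13760 kr
  → 35160 kr

Tentative minimum tax:
  Adjusted income: 163000 kr + 42500 kr + 50500 kr = 256000 kr
  Less exemption 86000 kr → base 170000 kr
  170000 kr × 10% = 17000 kr

35160 kr > 17000 kr, so the regular income tax governs.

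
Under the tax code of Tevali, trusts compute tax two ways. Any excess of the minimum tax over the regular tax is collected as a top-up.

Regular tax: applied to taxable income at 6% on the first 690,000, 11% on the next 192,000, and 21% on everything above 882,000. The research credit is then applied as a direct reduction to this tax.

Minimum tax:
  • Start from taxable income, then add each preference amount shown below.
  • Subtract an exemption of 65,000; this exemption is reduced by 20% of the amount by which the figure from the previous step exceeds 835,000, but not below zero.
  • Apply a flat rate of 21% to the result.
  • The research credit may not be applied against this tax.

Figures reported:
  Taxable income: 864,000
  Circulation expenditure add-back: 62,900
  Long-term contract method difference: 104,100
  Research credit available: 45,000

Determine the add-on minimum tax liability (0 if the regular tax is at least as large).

Minimum tax:
  Adjusted income: 864,000 + 62,900 + 104,100 = 1,031,000
  Exemption: 65,000 − 20% × (1,031,000 − 835,000) = 65,000 − 39,200 = 25,800
  Base: 1,031,000 − 25,800 = 1,005,200
  1,005,200 × 21% = 211,092

Regular tax:
  690,000 × 6% = 41,400
  174,000 × 11% = 19,140
  → 60,540
  Less research credit 45,000 → 15,540

Excess of minimum tax over regular tax: 211,092 − 15,540 = 195,552.

195,552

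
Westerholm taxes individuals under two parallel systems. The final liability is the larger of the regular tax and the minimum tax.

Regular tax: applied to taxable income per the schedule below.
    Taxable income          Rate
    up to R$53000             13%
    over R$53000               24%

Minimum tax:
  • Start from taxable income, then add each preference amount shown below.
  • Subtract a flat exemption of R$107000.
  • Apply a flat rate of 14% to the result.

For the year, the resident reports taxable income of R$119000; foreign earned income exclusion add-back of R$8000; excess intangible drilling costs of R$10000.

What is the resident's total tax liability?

R$22730

Regular tax:
  R$53000 × 13% = R$6890
  R$66000 × 24% = R$15840
  → R$22730

Minimum tax:
  Adjusted income: R$119000 + R$8000 + R$10000 = R$137000
  Less exemption R$107000 → base R$30000
  R$30000 × 14% = R$4200

R$22730 > R$4200, so the regular tax governs.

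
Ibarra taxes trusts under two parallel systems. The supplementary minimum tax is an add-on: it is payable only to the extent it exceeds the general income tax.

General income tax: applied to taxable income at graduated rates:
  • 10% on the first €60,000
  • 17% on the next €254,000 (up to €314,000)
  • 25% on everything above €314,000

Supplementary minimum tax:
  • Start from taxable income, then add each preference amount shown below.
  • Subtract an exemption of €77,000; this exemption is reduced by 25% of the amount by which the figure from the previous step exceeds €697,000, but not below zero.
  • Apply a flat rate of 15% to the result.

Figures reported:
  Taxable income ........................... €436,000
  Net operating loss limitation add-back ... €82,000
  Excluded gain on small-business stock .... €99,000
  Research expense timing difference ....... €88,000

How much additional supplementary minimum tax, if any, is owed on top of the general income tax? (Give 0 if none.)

€14,820

Supplementary minimum tax:
  Adjusted income: €436,000 + €82,000 + €99,000 + €88,000 = €705,000
  Exemption: €77,000 − 25% × (€705,000 − €697,000) = €77,000 − €2,000 = €75,000
  Base: €705,000 − €75,000 = €630,000
  €630,000 × 15% = €94,500

General income tax:
  €60,000 × 10% = €6,000
  €254,000 × 17% = €43,180
  €122,000 × 25% = €30,500
  → €79,680

Excess of supplementary minimum tax over general income tax: €94,500 − €79,680 = €14,820.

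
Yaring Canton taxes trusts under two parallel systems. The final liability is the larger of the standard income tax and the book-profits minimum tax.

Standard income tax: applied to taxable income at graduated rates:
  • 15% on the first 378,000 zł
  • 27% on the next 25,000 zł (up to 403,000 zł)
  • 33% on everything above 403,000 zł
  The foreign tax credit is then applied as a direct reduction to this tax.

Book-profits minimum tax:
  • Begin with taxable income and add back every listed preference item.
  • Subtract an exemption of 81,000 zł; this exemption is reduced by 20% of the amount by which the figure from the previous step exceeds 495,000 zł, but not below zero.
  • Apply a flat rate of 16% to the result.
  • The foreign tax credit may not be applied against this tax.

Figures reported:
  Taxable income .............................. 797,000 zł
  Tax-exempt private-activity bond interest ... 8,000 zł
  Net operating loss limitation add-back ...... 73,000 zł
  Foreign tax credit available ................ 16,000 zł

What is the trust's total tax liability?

Book-profits minimum tax:
  Adjusted income: 797,000 zł + 8,000 zł + 73,000 zł = 878,000 zł
  Exemption: 81,000 zł − 20% × (878,000 zł − 495,000 zł) = 81,000 zł − 76,600 zł = 4,400 zł
  Base: 878,000 zł − 4,400 zł = 873,600 zł
  873,600 zł × 16% = 139,776 zł

Standard income tax:
  378,000 zł × 15% = 56,700 zł
  25,000 zł × 27% = 6,750 zł
  394,000 zł × 33% = 130,020 zł
  → 193,470 zł
  Less foreign tax credit 16,000 zł → 177,470 zł

177,470 zł > 139,776 zł, so the standard income tax governs.

177,470 zł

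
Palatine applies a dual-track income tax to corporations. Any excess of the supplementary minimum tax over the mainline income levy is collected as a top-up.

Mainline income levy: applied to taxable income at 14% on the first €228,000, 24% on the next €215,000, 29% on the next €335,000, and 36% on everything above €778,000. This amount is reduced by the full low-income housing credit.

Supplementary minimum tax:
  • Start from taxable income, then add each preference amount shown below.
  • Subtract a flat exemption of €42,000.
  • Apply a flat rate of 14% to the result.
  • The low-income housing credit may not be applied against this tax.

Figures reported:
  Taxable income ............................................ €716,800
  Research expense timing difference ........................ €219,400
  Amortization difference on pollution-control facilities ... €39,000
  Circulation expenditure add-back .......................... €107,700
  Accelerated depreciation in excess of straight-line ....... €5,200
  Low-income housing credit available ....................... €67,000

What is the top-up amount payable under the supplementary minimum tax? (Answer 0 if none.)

Supplementary minimum tax:
  Adjusted income: €716,800 + €219,400 + €39,000 + €107,700 + €5,200 = €1,088,100
  Less exemption €42,000 → base €1,046,100
  €1,046,100 × 14% = €146,454

Mainline income levy:
  €228,000 × 14% = €31,920
  €215,000 × 24% = €51,600
  €273,800 × 29% = €79,402
  → €162,922
  Less low-income housing credit €67,000 → €95,922

Excess of supplementary minimum tax over mainline income levy: €146,454 − €95,922 = €50,532.

€50,532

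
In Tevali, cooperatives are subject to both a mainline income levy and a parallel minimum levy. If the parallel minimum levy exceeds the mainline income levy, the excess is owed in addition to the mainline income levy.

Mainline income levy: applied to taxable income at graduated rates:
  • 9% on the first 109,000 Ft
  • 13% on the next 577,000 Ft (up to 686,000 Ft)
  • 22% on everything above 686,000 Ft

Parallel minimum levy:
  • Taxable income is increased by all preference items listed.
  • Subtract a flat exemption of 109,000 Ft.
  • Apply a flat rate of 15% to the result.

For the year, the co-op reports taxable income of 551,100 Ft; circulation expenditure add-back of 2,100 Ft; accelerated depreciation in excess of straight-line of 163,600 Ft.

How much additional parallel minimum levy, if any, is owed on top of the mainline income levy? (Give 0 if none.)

23,887 Ft

Mainline income levy:
  109,000 Ft × 9% = 9,810 Ft
  442,100 Ft × 13% = 57,473 Ft
  → 67,283 Ft

Parallel minimum levy:
  Adjusted income: 551,100 Ft + 2,100 Ft + 163,600 Ft = 716,800 Ft
  Less exemption 109,000 Ft → base 607,800 Ft
  607,800 Ft × 15% = 91,170 Ft

Excess of parallel minimum levy over mainline income levy: 91,170 Ft − 67,283 Ft = 23,887 Ft.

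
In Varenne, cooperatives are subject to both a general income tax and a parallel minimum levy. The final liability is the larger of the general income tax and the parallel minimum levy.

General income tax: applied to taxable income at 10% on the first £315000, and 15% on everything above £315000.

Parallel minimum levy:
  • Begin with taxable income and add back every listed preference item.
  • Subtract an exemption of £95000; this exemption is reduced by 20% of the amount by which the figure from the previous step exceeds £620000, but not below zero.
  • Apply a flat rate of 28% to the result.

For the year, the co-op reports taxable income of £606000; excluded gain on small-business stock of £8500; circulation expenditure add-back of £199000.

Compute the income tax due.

General income tax:
  £315000 × 10% = £31500
  £291000 × 15% = £43650
  → £75150

Parallel minimum levy:
  Adjusted income: £606000 + £8500 + £199000 = £813500
  Exemption: £95000 − 20% × (£813500 − £620000) = £95000 − £38700 = £56300
  Base: £813500 − £56300 = £757200
  £757200 × 28% = £212016

£212016 > £75150, so the parallel minimum levy is the binding amount.

£212016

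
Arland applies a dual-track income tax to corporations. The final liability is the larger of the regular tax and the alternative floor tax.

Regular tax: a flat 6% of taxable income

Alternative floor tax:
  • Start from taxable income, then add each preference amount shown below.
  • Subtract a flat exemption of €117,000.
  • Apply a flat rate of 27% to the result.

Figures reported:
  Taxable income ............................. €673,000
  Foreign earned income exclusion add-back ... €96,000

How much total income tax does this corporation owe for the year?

Alternative floor tax:
  Adjusted income: €673,000 + €96,000 = €769,000
  Less exemption €117,000 → base €652,000
  €652,000 × 27% = €176,040

Regular tax:
  €673,000 × 6% = €40,380

€176,040 > €40,380, so the alternative floor tax is the binding amount.

€176,040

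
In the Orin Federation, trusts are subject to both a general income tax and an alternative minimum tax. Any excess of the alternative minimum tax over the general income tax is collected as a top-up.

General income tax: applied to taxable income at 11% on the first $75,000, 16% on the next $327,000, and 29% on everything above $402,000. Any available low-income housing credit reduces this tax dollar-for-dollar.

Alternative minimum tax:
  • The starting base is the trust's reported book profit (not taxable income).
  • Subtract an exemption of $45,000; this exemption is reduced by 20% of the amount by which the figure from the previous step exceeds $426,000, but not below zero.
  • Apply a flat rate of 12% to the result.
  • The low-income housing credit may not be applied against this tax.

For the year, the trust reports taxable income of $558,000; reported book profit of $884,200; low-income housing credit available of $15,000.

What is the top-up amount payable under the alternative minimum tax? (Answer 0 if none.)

Alternative minimum tax:
  Base (reported book profit): $884,200
  Exemption: 20% × ($884,200 − $426,000) = $91,640 ≥ $45,000, so the exemption is fully phased out
  Base: $884,200 − $0 = $884,200
  $884,200 × 12% = $106,104

General income tax:
  $75,000 × 11% = $8,250
  $327,000 × 16% = $52,320
  $156,000 × 29% = $45,240
  → $105,810
  Less low-income housing credit $15,000 → $90,810

Excess of alternative minimum tax over general income tax: $106,104 − $90,810 = $15,294.

$15,294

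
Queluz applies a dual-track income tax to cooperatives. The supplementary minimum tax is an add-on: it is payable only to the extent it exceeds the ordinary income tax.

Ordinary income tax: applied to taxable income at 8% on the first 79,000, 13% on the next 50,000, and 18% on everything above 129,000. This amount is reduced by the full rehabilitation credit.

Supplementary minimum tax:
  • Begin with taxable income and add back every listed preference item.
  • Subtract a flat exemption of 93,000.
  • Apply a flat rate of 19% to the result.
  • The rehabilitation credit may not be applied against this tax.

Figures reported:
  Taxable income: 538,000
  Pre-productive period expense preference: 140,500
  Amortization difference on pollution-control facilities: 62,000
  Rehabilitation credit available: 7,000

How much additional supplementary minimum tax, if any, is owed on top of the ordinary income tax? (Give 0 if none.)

43,585

Supplementary minimum tax:
  Adjusted income: 538,000 + 140,500 + 62,000 = 740,500
  Less exemption 93,000 → base 647,500
  647,500 × 19% = 123,025

Ordinary income tax:
  79,000 × 8% = 6,320
  50,000 × 13% = 6,500
  409,000 × 18% = 73,620
  → 86,440
  Less rehabilitation credit 7,000 → 79,440

Excess of supplementary minimum tax over ordinary income tax: 123,025 − 79,440 = 43,585.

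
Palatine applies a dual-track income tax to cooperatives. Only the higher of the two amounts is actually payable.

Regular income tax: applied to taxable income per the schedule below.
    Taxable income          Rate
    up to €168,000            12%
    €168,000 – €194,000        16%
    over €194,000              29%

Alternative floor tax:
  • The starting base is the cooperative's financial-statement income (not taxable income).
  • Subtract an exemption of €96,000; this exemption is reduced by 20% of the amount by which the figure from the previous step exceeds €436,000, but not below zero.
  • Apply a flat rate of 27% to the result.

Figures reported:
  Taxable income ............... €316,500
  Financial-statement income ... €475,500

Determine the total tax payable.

Regular income tax:
  €168,000 × 12% = €20,160
  €26,000 × 16% = €4,160
  €122,500 × 29% = €35,525
  → €59,845

Alternative floor tax:
  Base (financial-statement income): €475,500
  Exemption: €96,000 − 20% × (€475,500 − €436,000) = €96,000 − €7,900 = €88,100
  Base: €475,500 − €88,100 = €387,400
  €387,400 × 27% = €104,598

€104,598 > €59,845, so the alternative floor tax is the binding amount.

€104,598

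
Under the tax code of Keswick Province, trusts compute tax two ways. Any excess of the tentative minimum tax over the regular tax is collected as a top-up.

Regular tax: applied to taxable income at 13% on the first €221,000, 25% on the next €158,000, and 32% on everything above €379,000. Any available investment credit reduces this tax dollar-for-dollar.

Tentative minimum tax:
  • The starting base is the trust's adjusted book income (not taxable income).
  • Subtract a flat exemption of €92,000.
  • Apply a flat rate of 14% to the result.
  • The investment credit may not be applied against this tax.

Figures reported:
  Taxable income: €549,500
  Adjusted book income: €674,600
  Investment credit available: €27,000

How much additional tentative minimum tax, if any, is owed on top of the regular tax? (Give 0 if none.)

Regular tax:
  €221,000 × 13% = €28,730
  €158,000 × 25% = €39,500
  €170,500 × 32% = €54,560
  → €122,790
  Less investment credit €27,000 → €95,790

Tentative minimum tax:
  Base (adjusted book income): €674,600
  Less exemption €92,000 → base €582,600
  €582,600 × 14% = €81,564

€81,564 ≤ €95,790, so no add-on is due.

€0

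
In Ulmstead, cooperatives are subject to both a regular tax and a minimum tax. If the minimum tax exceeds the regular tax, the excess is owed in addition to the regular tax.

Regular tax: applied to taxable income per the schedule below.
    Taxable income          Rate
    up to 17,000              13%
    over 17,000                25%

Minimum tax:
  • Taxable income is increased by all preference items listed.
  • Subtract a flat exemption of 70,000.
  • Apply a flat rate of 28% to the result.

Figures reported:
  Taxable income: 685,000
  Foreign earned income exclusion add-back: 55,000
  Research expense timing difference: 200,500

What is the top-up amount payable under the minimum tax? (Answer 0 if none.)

Minimum tax:
  Adjusted income: 685,000 + 55,000 + 200,500 = 940,500
  Less exemption 70,000 → base 870,500
  870,500 × 28% = 243,740

Regular tax:
  17,000 × 13% = 2,210
  668,000 × 25% = 167,000
  → 169,210

Excess of minimum tax over regular tax: 243,740 − 169,210 = 74,530.

74,530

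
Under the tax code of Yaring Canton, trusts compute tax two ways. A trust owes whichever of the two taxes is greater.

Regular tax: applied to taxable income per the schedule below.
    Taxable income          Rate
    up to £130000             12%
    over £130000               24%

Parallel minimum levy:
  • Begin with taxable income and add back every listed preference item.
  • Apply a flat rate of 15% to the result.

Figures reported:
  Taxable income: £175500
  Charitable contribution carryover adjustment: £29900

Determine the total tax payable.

£30810

Parallel minimum levy:
  Adjusted income: £175500 + £29900 = £205400
  £205400 × 15% = £30810

Regular tax:
  £130000 × 12% = £15600
  £45500 × 24% = £10920
  → £26520

£30810 > £26520, so the parallel minimum levy is the binding amount.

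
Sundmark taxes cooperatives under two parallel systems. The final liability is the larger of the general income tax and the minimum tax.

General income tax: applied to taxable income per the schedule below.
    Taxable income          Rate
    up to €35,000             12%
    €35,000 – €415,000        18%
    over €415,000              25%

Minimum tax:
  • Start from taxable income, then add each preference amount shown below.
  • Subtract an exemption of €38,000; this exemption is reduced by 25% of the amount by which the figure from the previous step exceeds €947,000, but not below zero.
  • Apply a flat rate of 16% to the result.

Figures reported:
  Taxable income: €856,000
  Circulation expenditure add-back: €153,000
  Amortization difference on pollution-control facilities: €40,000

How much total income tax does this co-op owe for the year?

€182,850

Minimum tax:
  Adjusted income: €856,000 + €153,000 + €40,000 = €1,049,000
  Exemption: €38,000 − 25% × (€1,049,000 − €947,000) = €38,000 − €25,500 = €12,500
  Base: €1,049,000 − €12,500 = €1,036,500
  €1,036,500 × 16% = €165,840

General income tax:
  €35,000 × 12% = €4,200
  €380,000 × 18% = €68,400
  €441,000 × 25% = €110,250
  → €182,850

€182,850 > €165,840, so the general income tax governs.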